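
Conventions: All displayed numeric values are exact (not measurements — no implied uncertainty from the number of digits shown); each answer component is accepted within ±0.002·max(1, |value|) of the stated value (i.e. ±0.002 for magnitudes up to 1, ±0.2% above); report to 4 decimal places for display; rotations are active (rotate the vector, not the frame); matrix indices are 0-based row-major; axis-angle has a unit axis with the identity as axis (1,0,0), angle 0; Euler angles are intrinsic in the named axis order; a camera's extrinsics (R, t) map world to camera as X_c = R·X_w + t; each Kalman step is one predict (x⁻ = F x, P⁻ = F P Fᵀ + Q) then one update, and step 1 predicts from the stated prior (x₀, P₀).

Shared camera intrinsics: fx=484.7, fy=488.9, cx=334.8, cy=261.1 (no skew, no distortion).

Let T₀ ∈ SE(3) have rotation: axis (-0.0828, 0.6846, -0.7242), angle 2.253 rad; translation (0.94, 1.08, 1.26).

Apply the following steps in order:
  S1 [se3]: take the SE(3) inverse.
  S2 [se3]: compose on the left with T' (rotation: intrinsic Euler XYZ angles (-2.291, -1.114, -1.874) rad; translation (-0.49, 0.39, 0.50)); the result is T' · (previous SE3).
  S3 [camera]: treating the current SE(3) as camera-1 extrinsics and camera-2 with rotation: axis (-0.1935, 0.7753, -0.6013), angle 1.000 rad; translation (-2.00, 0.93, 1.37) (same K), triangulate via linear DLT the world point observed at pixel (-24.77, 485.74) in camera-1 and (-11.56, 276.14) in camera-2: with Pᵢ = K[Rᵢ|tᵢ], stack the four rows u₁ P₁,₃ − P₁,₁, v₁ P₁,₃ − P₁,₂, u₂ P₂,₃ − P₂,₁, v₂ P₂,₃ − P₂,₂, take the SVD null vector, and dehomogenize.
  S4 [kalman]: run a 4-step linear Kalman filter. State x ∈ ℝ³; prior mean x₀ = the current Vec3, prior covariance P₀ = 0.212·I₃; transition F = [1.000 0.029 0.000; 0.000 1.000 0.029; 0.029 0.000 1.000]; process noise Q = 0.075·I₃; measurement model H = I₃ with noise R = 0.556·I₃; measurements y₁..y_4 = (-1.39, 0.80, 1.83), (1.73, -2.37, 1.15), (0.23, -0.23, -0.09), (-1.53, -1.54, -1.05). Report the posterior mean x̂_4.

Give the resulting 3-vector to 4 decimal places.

result = (-0.4168, -1.0105, 0.2304)

after S1 (invert_se3): R=[-0.6193 -0.6545 -0.4336; 0.4697 0.1337 -0.8727; 0.6291 -0.7441 0.2246], t=(1.8354, 0.5137, -0.0708)
after S2 (compose_se3): R=[-0.2854 0.8103 -0.5119; 0.3384 -0.4145 -0.8448; -0.8967 -0.4143 -0.1559], t=(-0.4519, 1.5840, 1.9868)
after S3 (triangulate): (-0.1779, -1.1019, 1.0148)
after S4 (kf_track): (-0.4168, -1.0105, 0.2304)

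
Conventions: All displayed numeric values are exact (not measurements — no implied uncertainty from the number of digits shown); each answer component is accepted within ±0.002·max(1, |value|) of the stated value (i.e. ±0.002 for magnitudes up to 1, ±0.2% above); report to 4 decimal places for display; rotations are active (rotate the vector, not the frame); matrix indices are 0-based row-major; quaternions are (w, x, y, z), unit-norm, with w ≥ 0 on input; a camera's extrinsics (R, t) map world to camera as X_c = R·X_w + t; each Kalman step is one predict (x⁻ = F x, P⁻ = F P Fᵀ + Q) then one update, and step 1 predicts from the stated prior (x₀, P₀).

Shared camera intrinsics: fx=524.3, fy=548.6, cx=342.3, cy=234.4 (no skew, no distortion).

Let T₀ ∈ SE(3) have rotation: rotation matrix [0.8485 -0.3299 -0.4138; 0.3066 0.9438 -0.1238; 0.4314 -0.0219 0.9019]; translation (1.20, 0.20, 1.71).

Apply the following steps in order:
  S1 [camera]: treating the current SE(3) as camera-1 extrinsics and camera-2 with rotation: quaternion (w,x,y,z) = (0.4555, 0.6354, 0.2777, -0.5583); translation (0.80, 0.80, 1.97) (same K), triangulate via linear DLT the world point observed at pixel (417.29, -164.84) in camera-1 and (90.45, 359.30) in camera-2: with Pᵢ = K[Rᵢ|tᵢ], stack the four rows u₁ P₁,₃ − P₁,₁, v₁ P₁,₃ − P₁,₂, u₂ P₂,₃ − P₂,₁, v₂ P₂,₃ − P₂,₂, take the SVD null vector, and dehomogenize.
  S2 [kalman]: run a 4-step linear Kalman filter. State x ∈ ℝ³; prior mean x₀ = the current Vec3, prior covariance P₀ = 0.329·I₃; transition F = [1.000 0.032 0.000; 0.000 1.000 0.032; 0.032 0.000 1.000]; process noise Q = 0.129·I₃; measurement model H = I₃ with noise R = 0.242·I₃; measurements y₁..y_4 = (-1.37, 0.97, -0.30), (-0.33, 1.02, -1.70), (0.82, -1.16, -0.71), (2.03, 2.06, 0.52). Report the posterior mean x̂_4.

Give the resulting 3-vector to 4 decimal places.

result = (1.0833, 0.9078, -0.0927)

after S1 (triangulate): (-1.0516, -1.5110, 1.1455)
after S2 (kf_track): (1.0833, 0.9078, -0.0927)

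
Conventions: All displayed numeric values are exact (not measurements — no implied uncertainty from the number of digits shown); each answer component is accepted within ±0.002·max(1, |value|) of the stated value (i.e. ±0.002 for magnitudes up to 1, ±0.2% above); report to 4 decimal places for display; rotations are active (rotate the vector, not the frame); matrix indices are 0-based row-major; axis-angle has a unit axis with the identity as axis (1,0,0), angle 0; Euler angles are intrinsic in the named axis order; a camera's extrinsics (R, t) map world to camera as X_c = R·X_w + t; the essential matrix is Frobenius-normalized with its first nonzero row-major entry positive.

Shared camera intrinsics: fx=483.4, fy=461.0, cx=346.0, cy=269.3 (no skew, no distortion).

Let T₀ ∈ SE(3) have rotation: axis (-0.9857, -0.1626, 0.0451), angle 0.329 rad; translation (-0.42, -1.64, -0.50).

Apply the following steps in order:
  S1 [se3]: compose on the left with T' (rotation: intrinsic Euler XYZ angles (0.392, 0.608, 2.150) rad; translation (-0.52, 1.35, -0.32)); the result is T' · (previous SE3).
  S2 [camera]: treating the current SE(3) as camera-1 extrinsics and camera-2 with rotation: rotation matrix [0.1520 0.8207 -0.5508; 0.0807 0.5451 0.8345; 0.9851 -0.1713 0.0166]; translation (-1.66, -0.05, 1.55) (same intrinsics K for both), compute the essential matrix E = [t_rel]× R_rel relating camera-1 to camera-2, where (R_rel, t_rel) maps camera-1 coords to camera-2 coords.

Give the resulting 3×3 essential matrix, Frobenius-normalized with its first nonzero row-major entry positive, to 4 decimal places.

matrix = [0.1244 -0.5578 -0.2484; 0.2878 -0.2213 -0.1500; -0.6183 -0.2728 0.0251]

after S1 (compose_se3): R=[-0.4358 -0.8305 0.3468; 0.6213 -0.5564 -0.5517; 0.6512 -0.0250 0.7585], t=(0.5096, 2.3612, -1.3365)
after S2 (essential): [0.1244 -0.5578 -0.2484; 0.2878 -0.2213 -0.1500; -0.6183 -0.2728 0.0251]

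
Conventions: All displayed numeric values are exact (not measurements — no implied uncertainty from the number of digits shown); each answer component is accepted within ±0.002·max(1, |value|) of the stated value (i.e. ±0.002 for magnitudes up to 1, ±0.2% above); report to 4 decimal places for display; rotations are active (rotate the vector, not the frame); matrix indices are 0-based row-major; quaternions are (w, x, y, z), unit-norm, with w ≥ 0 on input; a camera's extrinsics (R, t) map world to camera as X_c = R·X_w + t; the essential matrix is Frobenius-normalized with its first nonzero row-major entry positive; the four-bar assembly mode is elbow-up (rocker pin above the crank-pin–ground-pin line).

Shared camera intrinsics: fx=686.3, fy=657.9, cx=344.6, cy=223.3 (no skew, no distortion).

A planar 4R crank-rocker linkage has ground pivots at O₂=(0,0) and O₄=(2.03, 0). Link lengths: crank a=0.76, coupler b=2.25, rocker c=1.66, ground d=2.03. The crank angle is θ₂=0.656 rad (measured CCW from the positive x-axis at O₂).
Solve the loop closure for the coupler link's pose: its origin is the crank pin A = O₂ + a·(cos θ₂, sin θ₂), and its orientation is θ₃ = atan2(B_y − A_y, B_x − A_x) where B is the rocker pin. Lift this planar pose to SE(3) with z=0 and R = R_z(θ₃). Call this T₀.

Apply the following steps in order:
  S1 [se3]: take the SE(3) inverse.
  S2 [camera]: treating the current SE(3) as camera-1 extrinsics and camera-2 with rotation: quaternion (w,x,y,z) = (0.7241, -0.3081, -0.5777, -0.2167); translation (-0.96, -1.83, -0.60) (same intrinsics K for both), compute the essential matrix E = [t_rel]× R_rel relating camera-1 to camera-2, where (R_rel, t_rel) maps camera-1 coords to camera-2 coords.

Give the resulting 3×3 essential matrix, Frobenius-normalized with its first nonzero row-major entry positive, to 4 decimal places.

matrix = [0.4799 -0.4620 0.0616; -0.1453 0.1711 -0.0666; -0.2695 -0.1723 0.6288]

source (fourbar_fk): coupler pose = R=[0.8699 -0.4932 0.0000; 0.4932 0.8699 0.0000; 0.0000 0.0000 1.0000], t=(0.6023, 0.4636, 0.0000)
after S1 (invert_se3): R=[0.8699 0.4932 0.0000; -0.4932 0.8699 0.0000; 0.0000 0.0000 1.0000], t=(-0.7525, -0.1062, 0.0000)
after S2 (essential): [0.4799 -0.4620 0.0616; -0.1453 0.1711 -0.0666; -0.2695 -0.1723 0.6288]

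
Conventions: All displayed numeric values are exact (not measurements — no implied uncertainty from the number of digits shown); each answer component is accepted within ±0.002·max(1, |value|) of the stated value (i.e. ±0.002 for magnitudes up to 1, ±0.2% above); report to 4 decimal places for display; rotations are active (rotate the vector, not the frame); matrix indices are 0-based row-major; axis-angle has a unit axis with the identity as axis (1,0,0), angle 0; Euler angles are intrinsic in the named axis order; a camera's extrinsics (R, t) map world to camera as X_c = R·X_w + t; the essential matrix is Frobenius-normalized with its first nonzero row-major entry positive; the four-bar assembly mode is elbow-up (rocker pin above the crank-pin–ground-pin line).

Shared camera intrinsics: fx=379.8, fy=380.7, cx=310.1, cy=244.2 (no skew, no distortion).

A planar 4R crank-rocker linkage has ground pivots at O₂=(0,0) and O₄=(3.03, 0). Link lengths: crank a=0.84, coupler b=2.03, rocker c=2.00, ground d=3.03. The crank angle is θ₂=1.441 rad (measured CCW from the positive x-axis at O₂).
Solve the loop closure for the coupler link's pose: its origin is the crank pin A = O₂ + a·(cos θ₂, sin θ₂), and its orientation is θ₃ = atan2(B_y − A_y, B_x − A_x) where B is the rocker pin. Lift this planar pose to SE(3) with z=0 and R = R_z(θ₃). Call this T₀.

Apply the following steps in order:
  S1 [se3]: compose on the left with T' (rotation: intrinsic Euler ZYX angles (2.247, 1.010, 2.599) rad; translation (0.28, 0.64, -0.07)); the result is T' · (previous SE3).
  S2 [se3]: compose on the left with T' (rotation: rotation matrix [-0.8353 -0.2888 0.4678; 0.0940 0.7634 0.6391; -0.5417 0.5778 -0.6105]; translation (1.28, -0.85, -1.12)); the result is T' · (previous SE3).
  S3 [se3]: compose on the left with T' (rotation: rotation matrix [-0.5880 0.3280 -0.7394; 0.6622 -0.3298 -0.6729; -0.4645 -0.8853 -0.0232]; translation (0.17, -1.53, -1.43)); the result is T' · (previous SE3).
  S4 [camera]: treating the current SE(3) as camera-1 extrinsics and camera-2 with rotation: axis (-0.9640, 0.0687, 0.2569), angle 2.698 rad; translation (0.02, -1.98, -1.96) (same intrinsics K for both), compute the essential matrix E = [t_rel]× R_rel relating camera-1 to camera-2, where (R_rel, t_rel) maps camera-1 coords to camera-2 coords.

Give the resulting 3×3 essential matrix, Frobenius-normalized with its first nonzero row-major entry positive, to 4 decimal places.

matrix = [0.2560 -0.1765 -0.6105; -0.4279 -0.5597 -0.0324; -0.0978 0.0031 0.1540]

source (fourbar_fk): coupler pose = R=[0.9078 -0.4194 0.0000; 0.4194 0.9078 0.0000; 0.0000 0.0000 1.0000], t=(0.1087, 0.8329, 0.0000)
after S1 (compose_se3): R=[-0.1368 0.4975 0.8566; 0.7444 0.6222 -0.2425; -0.6536 0.6045 -0.4555], t=(0.5722, 1.4156, 0.0667)
after S2 (compose_se3): R=[-0.4065 -0.3125 -0.8586; 0.1377 0.9080 -0.3957; 0.9032 -0.2791 -0.3260], t=(0.4244, 0.3270, -0.6527)
after S3 (compose_se3): R=[-0.3837 0.6879 0.6162; -0.9223 -0.3186 -0.2186; 0.0459 -0.6522 0.7567], t=(0.5103, -0.9176, -1.9015)
after S4 (essential): [0.2560 -0.1765 -0.6105; -0.4279 -0.5597 -0.0324; -0.0978 0.0031 0.1540]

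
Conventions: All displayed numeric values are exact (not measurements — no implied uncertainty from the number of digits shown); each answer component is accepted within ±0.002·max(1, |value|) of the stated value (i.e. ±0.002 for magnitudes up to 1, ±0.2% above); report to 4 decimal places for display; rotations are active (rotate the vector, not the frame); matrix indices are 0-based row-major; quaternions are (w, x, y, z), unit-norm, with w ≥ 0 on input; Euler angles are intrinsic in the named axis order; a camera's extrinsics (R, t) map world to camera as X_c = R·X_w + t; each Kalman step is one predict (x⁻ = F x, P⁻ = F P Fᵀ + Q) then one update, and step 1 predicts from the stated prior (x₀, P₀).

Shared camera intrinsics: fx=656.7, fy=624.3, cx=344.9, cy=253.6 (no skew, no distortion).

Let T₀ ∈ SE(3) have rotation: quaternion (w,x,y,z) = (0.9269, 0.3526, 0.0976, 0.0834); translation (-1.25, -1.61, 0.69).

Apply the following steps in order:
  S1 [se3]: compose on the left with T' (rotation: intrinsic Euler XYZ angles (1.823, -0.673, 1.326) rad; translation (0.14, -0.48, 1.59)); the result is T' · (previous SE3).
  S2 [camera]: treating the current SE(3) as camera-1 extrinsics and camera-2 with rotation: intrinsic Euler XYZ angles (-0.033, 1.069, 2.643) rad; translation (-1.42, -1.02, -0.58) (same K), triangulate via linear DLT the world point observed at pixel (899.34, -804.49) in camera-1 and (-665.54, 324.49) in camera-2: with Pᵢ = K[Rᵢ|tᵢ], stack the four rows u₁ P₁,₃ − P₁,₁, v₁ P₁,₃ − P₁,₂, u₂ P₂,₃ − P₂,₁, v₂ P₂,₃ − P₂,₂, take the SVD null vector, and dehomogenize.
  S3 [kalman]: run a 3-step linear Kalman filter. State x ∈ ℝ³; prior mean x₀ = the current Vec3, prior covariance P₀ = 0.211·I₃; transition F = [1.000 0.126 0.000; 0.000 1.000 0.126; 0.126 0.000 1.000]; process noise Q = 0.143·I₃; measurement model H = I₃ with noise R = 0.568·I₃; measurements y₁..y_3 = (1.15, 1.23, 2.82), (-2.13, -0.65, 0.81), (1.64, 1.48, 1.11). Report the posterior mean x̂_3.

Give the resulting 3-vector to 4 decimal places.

after S1 (compose_se3): R=[0.0899 -0.9933 0.0725; -0.1658 -0.0867 -0.9823; 0.9821 0.0763 -0.1725], t=(0.6944, -1.3625, -0.2927)
after S2 (triangulate): (1.8171, -0.2416, 0.6703)
after S3 (kf_track): (0.7443, 0.7176, 1.3249)

result = (0.7443, 0.7176, 1.3249)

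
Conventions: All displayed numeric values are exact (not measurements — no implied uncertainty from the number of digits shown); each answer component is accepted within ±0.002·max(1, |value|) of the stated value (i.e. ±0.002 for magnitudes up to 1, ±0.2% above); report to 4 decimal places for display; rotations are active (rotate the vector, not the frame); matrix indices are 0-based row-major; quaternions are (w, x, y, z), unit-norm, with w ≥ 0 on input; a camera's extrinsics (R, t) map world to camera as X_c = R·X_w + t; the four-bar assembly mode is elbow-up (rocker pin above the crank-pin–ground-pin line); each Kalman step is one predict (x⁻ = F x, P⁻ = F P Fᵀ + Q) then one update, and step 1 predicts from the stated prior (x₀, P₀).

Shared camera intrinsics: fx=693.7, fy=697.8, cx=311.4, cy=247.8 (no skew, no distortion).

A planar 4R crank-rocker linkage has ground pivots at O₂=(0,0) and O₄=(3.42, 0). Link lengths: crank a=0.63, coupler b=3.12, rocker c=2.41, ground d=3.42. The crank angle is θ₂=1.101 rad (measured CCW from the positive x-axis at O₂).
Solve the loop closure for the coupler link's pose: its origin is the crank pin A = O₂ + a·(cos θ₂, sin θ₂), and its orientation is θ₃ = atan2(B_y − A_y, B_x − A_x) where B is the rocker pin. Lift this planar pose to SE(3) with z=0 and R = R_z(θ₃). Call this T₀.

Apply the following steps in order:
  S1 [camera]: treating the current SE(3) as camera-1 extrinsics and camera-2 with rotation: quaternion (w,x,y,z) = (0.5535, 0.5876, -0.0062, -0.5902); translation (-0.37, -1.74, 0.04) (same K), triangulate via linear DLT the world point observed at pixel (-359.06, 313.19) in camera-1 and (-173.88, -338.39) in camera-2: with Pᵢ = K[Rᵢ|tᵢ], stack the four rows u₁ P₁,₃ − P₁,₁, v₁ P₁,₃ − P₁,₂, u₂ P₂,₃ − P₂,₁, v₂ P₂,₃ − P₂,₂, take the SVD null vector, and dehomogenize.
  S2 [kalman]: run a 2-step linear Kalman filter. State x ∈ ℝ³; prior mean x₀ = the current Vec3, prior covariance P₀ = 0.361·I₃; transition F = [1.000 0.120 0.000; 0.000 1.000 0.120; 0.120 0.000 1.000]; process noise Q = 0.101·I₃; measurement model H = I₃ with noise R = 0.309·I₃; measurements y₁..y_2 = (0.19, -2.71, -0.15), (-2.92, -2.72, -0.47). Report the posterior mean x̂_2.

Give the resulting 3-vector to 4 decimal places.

result = (-1.8958, -1.9944, -0.1201)

source (fourbar_fk): coupler pose = R=[0.8214 -0.5703 0.0000; 0.5703 0.8214 0.0000; 0.0000 0.0000 1.0000], t=(0.2852, 0.5617, 0.0000)
after S1 (triangulate): (-1.7978, 0.7559, 1.6789)
after S2 (kf_track): (-1.8958, -1.9944, -0.1201)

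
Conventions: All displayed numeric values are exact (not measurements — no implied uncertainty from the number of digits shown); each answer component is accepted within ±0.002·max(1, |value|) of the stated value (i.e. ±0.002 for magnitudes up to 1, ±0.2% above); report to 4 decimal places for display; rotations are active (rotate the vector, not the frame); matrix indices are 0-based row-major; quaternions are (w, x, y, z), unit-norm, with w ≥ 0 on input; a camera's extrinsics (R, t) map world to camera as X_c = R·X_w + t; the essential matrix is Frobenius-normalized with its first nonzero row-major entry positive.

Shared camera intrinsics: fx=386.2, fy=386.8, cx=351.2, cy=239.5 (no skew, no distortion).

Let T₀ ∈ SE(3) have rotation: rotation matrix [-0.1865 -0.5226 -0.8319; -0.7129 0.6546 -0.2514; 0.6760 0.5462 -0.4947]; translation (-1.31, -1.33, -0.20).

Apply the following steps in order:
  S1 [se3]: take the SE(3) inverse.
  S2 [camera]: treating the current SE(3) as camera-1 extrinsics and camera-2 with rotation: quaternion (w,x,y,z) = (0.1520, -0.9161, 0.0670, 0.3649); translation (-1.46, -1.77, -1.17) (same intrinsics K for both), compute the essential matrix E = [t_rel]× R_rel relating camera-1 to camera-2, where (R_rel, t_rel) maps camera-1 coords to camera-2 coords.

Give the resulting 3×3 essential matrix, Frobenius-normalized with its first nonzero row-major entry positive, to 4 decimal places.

matrix = [0.0207 -0.0583 0.1933; 0.1414 0.1657 -0.6442; 0.6865 -0.1219 0.1012]

after S1 (invert_se3): R=[-0.1865 -0.7129 0.6760; -0.5226 0.6546 0.5462; -0.8319 -0.2514 -0.4947], t=(-1.0573, 0.2953, -1.5231)
after S2 (essential): [0.0207 -0.0583 0.1933; 0.1414 0.1657 -0.6442; 0.6865 -0.1219 0.1012]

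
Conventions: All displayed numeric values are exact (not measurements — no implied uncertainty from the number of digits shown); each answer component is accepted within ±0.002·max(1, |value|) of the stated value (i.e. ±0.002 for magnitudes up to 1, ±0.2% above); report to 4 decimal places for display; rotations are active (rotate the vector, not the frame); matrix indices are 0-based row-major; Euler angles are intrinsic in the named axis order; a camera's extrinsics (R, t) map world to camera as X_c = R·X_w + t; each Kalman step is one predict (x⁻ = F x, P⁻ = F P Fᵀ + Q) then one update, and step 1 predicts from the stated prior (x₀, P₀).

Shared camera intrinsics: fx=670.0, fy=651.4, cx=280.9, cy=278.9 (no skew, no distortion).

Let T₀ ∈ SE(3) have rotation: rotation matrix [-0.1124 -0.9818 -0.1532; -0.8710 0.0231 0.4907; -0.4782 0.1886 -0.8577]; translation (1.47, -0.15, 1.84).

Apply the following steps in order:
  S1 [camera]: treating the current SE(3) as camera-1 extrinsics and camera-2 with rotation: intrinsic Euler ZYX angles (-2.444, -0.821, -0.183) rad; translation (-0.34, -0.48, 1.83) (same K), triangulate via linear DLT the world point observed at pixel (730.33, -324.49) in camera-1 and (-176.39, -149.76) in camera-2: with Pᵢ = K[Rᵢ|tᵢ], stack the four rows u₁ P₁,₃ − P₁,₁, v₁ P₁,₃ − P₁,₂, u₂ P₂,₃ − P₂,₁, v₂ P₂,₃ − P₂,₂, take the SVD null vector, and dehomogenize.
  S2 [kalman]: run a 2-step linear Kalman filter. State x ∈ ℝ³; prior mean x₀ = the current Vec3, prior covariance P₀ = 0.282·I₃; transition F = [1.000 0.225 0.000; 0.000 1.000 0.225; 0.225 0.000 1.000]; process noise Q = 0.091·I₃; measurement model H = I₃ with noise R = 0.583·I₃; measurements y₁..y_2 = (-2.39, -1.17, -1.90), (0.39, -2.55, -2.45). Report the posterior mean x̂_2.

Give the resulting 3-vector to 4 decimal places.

after S1 (triangulate): (1.4008, 0.1559, -0.8407)
after S2 (kf_track): (-0.2011, -1.5550, -1.7533)

result = (-0.2011, -1.5550, -1.7533)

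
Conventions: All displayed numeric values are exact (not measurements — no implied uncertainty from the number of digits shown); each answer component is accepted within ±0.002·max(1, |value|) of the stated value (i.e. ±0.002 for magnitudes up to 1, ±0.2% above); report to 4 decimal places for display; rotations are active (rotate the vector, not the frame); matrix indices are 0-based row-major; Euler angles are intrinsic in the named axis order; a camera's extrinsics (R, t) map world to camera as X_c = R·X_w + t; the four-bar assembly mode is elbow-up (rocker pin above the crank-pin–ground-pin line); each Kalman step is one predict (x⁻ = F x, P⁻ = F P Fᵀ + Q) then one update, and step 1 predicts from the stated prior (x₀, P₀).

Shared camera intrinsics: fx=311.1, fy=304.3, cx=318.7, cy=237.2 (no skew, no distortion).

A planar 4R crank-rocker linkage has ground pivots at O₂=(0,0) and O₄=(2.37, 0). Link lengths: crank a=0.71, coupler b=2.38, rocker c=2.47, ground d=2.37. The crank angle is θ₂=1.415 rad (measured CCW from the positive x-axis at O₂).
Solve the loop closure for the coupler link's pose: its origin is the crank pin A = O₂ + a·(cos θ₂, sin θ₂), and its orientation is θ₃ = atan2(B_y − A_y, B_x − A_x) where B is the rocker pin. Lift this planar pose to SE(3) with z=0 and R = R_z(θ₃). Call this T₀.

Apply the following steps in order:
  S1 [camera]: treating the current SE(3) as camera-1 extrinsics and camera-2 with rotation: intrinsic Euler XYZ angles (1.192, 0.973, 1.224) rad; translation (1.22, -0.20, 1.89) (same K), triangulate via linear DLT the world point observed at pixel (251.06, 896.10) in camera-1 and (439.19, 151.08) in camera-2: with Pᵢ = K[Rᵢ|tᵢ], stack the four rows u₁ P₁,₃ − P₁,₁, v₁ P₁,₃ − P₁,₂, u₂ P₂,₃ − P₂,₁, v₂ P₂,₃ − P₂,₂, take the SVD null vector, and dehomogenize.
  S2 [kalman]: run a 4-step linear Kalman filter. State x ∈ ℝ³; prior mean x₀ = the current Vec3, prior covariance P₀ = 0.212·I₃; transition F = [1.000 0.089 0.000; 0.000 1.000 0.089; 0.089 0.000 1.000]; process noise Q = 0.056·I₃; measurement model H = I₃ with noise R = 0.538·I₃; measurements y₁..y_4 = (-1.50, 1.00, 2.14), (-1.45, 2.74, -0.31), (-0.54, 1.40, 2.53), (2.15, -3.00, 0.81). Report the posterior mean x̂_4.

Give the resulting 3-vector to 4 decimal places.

source (fourbar_fk): coupler pose = R=[0.7012 -0.7130 0.0000; 0.7130 0.7012 0.0000; 0.0000 0.0000 1.0000], t=(0.1102, 0.7014, 0.0000)
after S1 (triangulate): (1.1940, 1.7171, 1.2732)
after S2 (kf_track): (0.5292, 0.5917, 1.1619)

result = (0.5292, 0.5917, 1.1619)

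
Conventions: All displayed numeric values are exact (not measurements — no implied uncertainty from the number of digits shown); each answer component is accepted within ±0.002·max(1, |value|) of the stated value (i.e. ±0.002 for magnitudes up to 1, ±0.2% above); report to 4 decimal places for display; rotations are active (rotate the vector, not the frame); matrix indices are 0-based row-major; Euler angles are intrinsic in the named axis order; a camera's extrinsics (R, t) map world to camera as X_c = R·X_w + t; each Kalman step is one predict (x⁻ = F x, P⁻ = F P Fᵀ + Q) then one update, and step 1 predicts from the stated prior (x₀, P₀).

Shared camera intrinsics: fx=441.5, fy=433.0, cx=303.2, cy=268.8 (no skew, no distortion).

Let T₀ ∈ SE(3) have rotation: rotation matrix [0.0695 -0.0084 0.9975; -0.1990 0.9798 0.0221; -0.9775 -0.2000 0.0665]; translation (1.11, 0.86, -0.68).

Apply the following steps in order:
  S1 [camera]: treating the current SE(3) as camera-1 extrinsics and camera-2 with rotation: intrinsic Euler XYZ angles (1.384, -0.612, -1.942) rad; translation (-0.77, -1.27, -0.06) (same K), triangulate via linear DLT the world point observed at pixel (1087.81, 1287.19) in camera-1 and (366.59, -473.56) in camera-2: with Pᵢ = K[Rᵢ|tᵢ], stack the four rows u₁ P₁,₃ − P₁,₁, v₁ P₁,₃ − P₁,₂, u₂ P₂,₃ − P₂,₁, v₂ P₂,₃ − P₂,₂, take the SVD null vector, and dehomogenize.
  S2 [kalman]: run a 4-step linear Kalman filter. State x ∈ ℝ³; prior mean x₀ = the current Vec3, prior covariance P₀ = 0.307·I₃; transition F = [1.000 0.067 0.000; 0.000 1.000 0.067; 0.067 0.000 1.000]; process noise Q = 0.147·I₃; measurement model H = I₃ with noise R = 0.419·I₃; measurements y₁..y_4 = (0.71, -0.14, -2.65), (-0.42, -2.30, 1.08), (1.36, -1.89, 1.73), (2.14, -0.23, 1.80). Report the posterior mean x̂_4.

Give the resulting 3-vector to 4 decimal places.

after S1 (triangulate): (-1.9737, 1.2481, 0.9260)
after S2 (kf_track): (1.1099, -0.7216, 1.2552)

result = (1.1099, -0.7216, 1.2552)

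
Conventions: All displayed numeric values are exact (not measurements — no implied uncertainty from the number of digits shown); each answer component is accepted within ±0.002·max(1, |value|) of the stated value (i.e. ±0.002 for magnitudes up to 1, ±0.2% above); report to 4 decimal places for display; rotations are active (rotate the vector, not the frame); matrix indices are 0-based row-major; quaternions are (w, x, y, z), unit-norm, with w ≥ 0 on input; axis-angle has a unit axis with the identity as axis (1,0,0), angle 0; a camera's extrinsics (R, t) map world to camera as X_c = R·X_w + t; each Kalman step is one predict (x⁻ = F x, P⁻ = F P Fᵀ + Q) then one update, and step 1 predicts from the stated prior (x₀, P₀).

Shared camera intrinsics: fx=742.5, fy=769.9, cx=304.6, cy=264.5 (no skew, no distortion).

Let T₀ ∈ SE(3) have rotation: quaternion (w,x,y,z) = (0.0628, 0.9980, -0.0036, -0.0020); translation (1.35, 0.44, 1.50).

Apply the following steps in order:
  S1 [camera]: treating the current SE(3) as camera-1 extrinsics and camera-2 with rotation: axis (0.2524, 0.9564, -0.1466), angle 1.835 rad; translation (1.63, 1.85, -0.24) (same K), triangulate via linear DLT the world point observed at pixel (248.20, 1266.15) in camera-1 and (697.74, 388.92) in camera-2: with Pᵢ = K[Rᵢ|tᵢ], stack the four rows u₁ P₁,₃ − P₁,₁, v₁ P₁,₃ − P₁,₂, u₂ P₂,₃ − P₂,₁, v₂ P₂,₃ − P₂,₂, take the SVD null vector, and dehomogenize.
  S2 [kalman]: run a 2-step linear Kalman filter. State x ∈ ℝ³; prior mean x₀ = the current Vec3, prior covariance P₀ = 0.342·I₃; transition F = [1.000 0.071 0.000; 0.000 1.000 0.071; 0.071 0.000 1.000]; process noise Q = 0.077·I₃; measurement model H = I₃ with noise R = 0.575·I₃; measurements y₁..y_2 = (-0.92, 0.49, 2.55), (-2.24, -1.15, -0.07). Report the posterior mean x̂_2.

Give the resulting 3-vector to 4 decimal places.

result = (-1.6645, -0.9287, 0.3829)

after S1 (triangulate): (-1.5004, -1.8196, -0.5103)
after S2 (kf_track): (-1.6645, -0.9287, 0.3829)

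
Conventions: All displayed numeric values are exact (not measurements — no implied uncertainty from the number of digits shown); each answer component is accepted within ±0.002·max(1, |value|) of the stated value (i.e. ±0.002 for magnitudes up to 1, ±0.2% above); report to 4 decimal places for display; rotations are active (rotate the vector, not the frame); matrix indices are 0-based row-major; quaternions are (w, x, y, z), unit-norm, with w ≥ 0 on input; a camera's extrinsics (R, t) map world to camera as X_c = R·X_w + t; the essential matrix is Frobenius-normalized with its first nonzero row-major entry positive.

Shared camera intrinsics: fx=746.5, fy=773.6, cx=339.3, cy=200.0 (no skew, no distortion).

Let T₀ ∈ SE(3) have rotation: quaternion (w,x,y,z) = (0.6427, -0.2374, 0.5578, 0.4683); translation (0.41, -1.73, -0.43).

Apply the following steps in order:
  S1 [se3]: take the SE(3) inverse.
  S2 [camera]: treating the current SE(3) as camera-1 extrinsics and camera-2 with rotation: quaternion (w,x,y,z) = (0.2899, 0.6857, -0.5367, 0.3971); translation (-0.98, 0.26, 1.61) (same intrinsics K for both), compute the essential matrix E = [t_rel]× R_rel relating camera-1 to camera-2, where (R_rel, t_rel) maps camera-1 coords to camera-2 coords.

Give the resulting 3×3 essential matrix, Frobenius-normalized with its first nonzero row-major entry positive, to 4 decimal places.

matrix = [0.3561 0.3031 -0.4983; 0.4293 0.1468 0.4848; -0.2648 -0.1422 -0.0426]

after S1 (invert_se3): R=[-0.0610 0.3372 -0.9395; -0.8669 0.4486 0.2173; 0.4947 0.8277 0.2649], t=(0.2043, 1.2250, 1.3430)
after S2 (essential): [0.3561 0.3031 -0.4983; 0.4293 0.1468 0.4848; -0.2648 -0.1422 -0.0426]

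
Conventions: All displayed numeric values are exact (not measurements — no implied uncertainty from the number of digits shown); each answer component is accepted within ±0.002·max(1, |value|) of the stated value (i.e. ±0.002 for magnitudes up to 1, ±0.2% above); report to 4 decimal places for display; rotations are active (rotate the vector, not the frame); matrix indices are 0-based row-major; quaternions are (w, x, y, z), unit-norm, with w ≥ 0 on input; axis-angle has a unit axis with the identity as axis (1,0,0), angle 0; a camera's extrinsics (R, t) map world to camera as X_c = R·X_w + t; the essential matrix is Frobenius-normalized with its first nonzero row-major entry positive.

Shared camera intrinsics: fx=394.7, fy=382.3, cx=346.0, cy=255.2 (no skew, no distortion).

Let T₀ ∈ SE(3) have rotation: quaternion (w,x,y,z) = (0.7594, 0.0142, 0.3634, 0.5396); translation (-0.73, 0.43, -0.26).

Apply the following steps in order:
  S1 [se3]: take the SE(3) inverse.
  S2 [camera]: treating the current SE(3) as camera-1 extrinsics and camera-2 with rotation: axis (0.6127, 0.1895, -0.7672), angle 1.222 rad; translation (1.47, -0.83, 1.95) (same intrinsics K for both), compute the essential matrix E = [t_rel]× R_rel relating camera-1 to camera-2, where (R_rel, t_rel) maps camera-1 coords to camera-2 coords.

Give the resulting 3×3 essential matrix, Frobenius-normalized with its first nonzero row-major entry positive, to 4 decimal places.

after S1 (invert_se3): R=[0.1536 0.8298 -0.5365; -0.8091 0.4173 0.4137; 0.5672 0.3706 0.7355], t=(-0.3841, -0.6626, 0.4459)
after S2 (essential): [0.3402 0.2456 -0.4339; -0.5215 0.4497 -0.1605; -0.2138 -0.1445 0.2628]

matrix = [0.3402 0.2456 -0.4339; -0.5215 0.4497 -0.1605; -0.2138 -0.1445 0.2628]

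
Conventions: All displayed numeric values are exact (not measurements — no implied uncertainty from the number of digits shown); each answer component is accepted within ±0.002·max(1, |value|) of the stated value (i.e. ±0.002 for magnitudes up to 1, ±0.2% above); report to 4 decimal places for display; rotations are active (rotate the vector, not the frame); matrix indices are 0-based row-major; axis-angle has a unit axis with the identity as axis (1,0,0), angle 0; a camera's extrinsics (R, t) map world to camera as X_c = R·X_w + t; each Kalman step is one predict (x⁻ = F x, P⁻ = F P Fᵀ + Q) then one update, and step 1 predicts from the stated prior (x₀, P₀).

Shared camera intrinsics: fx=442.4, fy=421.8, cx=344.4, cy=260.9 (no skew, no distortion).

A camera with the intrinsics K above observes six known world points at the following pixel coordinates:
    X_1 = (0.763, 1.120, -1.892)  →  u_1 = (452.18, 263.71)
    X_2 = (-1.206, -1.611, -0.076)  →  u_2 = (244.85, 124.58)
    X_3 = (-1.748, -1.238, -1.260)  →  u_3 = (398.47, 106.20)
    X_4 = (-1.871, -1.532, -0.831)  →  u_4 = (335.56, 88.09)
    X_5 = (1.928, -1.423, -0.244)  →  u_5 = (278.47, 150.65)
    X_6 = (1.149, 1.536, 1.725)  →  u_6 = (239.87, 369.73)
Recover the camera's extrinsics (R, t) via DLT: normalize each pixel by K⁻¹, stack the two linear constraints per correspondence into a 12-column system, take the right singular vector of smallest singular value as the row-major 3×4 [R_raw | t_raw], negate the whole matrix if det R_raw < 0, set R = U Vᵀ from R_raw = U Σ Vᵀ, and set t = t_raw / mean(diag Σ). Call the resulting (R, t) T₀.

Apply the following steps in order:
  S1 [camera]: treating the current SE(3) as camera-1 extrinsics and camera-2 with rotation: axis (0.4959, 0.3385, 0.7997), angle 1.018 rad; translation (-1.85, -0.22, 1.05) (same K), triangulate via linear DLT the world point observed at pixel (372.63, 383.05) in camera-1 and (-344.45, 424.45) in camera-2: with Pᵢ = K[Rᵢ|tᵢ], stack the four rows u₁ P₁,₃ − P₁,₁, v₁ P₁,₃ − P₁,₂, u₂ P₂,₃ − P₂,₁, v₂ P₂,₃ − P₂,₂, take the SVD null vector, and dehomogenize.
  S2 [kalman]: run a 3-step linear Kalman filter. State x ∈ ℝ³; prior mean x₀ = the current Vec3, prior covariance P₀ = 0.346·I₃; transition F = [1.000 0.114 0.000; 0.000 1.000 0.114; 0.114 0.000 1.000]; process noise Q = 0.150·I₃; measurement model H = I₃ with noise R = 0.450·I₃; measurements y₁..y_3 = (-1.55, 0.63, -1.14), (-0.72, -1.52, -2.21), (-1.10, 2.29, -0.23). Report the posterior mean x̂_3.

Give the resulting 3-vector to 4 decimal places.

source (pnp_recover): camera pose = R=[-0.1248 0.3792 -0.9168; -0.2129 0.8923 0.3981; 0.9691 0.2449 -0.0306], t=(-0.4798, -0.0401, 5.4282)
after S1 (triangulate): (-0.1738, 1.9116, -0.1079)
after S2 (kf_track): (-0.8509, 0.8678, -0.9417)

result = (-0.8509, 0.8678, -0.9417)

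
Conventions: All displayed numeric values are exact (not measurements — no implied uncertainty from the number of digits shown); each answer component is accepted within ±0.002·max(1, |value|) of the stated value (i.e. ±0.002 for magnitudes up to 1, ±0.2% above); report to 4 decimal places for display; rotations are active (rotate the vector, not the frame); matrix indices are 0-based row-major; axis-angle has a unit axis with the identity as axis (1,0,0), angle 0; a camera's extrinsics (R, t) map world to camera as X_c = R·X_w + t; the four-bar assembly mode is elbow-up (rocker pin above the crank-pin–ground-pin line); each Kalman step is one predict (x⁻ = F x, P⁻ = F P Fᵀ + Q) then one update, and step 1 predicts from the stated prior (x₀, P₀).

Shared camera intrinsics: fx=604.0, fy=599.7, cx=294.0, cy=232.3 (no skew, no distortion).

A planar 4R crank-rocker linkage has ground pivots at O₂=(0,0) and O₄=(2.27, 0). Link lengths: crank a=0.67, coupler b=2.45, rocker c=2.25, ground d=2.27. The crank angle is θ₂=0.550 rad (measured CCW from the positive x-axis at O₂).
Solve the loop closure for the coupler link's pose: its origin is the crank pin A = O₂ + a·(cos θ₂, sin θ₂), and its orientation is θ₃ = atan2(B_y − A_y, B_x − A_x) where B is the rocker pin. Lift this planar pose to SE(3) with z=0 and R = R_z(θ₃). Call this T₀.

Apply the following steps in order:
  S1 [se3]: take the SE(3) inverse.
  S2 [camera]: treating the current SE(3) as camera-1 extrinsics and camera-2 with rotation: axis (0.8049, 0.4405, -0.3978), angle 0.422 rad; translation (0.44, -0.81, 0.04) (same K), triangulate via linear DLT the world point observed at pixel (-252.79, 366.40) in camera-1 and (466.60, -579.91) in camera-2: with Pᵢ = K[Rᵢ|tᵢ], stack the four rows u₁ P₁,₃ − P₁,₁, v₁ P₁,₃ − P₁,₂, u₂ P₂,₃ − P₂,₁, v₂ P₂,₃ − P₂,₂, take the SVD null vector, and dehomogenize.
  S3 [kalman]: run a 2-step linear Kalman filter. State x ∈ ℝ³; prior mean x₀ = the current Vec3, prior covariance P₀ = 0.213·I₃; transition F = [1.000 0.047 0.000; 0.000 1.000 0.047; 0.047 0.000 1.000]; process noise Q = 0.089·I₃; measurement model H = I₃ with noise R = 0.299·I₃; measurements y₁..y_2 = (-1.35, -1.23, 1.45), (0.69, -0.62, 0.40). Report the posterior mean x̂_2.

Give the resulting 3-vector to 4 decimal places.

result = (-0.1766, -0.6440, 0.8735)

source (fourbar_fk): coupler pose = R=[0.6338 -0.7735 0.0000; 0.7735 0.6338 0.0000; 0.0000 0.0000 1.0000], t=(0.5712, 0.3502, 0.0000)
after S1 (invert_se3): R=[0.6338 0.7735 0.0000; -0.7735 0.6338 -0.0000; 0.0000 0.0000 1.0000], t=(-0.6329, 0.2199, 0.0000)
after S2 (triangulate): (-0.2662, -0.2761, 1.1214)
after S3 (kf_track): (-0.1766, -0.6440, 0.8735)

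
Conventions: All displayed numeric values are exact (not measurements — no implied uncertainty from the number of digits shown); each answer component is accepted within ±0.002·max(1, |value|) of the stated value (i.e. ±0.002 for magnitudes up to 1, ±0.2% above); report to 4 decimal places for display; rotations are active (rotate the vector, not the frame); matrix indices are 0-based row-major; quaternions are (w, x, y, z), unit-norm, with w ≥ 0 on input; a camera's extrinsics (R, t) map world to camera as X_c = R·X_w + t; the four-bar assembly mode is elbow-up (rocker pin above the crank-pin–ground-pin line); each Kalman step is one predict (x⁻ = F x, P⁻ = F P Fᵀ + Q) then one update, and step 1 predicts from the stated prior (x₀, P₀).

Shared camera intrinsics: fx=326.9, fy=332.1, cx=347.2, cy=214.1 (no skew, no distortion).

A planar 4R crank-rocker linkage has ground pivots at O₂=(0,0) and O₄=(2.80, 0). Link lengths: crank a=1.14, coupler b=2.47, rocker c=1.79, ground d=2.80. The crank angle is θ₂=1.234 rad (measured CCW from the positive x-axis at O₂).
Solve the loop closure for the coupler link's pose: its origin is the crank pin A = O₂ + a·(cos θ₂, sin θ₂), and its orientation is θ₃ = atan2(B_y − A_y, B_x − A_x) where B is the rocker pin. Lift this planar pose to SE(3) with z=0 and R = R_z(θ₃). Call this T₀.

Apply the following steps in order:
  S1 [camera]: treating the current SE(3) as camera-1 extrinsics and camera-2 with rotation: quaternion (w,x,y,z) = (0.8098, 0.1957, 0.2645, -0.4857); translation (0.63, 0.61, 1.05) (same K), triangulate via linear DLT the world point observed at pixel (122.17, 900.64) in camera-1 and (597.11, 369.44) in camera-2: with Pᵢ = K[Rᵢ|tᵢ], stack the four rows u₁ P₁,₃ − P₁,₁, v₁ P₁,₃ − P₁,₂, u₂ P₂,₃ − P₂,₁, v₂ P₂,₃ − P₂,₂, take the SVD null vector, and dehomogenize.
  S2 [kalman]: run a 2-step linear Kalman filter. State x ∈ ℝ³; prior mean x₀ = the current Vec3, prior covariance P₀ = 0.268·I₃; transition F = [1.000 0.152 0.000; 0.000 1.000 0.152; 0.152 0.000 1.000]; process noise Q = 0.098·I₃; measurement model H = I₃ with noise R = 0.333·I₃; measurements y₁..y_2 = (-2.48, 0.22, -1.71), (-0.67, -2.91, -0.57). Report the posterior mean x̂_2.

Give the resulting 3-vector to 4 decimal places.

result = (-1.2512, -0.9191, -0.7678)

source (fourbar_fk): coupler pose = R=[0.9574 -0.2887 0.0000; 0.2887 0.9574 0.0000; 0.0000 0.0000 1.0000], t=(0.3767, 1.0760, 0.0000)
after S1 (triangulate): (-0.7381, 1.4156, 1.0730)
after S2 (kf_track): (-1.2512, -0.9191, -0.7678)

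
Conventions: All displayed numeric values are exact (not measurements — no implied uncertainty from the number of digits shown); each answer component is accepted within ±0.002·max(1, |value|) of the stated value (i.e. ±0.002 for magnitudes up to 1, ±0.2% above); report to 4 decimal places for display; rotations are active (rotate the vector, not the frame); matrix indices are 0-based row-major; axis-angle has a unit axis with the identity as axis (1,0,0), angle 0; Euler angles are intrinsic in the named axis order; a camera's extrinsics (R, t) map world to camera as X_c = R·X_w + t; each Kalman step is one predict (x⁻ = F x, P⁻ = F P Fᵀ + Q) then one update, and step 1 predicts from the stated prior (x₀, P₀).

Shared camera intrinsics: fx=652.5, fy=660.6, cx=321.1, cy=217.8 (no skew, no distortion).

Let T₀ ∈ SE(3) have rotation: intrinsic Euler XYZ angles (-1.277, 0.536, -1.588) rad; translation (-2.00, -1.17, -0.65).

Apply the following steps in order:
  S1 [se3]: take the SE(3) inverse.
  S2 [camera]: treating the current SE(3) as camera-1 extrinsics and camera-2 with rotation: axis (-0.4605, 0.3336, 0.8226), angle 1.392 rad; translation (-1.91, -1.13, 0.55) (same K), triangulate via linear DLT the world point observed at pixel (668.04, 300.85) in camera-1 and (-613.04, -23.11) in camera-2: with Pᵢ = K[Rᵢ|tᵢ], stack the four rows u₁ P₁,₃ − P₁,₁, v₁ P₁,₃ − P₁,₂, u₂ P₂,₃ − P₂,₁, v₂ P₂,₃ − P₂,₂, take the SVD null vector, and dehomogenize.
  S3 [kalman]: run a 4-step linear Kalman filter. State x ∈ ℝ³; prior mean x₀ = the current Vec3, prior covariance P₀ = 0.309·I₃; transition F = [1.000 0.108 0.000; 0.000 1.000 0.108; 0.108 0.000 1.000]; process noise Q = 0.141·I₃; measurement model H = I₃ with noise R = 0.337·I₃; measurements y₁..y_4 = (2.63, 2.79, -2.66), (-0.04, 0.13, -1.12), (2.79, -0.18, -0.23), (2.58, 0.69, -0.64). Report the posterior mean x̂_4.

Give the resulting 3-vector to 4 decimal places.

result = (2.1601, 0.4952, -0.4894)

after S1 (invert_se3): R=[-0.0148 -0.2811 0.9596; 0.8596 -0.4937 -0.1314; 0.5107 0.8229 0.2490], t=(0.2652, 1.0562, 2.1461)
after S2 (triangulate): (-0.5101, 0.3210, 1.1612)
after S3 (kf_track): (2.1601, 0.4952, -0.4894)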